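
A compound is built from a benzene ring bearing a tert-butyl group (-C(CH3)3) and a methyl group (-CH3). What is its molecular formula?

C11H16

Atom tally by fragment:
  benzene ring core → C:6 H:6
  (− 2 ring H displaced by substituents)
  + C(CH3)3 → C:4 H:9
  + CH3 → C:1 H:3
Element totals:
  C: 11
  H: 16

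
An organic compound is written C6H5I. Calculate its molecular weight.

Element totals:
  C: 6
  H: 5
  I: 1
Molecular formula: C6H5I.
  M = 6(12.011) + 5(1.008) + 126.904
    = 72.066 + 5.040 + 126.904 = 204.010

204.01 g/mol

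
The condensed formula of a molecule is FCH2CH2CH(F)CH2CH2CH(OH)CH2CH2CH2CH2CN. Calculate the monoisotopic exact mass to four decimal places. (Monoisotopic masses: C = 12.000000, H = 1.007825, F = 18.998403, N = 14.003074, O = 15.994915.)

219.1435

Atom tally by fragment:
  FCH2 → C:1 H:2 F:1
  CH2 → C:1 H:2
  CH(F) → C:1 H:1 F:1
  CH2 → C:1 H:2
  CH2 → C:1 H:2
  CH(OH) → C:1 H:2 O:1
  CH2 → C:1 H:2
  CH2 → C:1 H:2
  CH2 → C:1 H:2
  CH2CN → C:2 H:2 N:1
Element totals:
  C: 11
  H: 19
  F: 2
  N: 1
  O: 1
Molecular formula: C11H19F2NO.
  M = 11(12.0) + 19(1.007825) + 2(18.998403) + 14.003074 + 15.994915
    = 132.000000 + 19.148675 + 37.996806 + 14.003074 + 15.994915 = 219.143470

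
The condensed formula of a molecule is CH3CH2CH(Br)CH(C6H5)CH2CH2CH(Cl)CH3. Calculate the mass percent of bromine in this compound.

26.31%

Atom tally by fragment:
  CH3 → C:1 H:3
  CH2 → C:1 H:2
  CH(Br) → C:1 H:1 Br:1
  CH(C6H5) → C:7 H:6
  CH2 → C:1 H:2
  CH2 → C:1 H:2
  CH(Cl) → C:1 H:1 Cl:1
  CH3 → C:1 H:3
Element totals:
  C: 14
  H: 20
  Br: 1
  Cl: 1
Molecular formula: C14H20BrCl.
Molar mass = 303.668 g/mol.
Mass from Br: 1 × 79.904 = 79.904 g/mol.
%Br = 79.904 / 303.668 × 100 = 26.31%.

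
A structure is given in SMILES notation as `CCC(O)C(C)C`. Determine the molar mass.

102.18 g/mol

Atom tally by fragment:
  CH3 → C:1 H:3
  CH2 → C:1 H:2
  CH(OH) → C:1 H:2 O:1
  CH(CH3) → C:2 H:4
  CH3 → C:1 H:3
Element totals:
  C: 6
  H: 14
  O: 1
Molecular formula: C6H14O.
  M = 6(12.011) + 14(1.008) + 15.999
    = 72.066 + 14.112 + 15.999 = 102.177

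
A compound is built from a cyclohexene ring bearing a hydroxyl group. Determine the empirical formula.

Atom tally by fragment:
  cyclohexene ring core → C:6 H:10
  (− 1 ring H displaced by substituents)
  + OH → O:1 H:1
Element totals:
  C: 6
  H: 10
  O: 1
Molecular formula: C6H10O.
gcd of subscripts (6, 10, 1) = 1, so the empirical formula equals the molecular formula.

C6H10O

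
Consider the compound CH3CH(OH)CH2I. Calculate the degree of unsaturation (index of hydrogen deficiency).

0

Atom tally by fragment:
  CH3 → C:1 H:3
  CH(OH) → C:1 H:2 O:1
  CH2I → C:1 H:2 I:1
Element totals:
  C: 3
  H: 7
  I: 1
  O: 1
Molecular formula: C3H7IO.
DoU = (2C + 2 + N − H − X) / 2 = (2·3 + 2 + 0 − 7 − 1) / 2 = 0.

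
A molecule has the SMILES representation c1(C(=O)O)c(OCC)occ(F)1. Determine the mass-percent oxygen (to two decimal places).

36.75%

Atom tally by fragment:
  furan ring core → C:4 H:4 O:1
  (− 3 ring H displaced by substituents)
  + COOH → C:1 H:1 O:2
  + OC2H5 → C:2 H:5 O:1
  + F → F:1
Element totals:
  C: 7
  H: 7
  F: 1
  O: 4
Molecular formula: C7H7FO4.
Molar mass = 174.127 g/mol.
Mass from O: 4 × 15.999 = 63.996 g/mol.
%O = 63.996 / 174.127 × 100 = 36.75%.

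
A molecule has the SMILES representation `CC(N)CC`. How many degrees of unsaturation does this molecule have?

Atom tally by fragment:
  CH3 → C:1 H:3
  CH(NH2) → C:1 H:3 N:1
  CH2 → C:1 H:2
  CH3 → C:1 H:3
Element totals:
  C: 4
  H: 11
  N: 1
Molecular formula: C4H11N.
DoU = (2C + 2 + N − H − X) / 2 = (2·4 + 2 + 1 − 11 − 0) / 2 = 0.

0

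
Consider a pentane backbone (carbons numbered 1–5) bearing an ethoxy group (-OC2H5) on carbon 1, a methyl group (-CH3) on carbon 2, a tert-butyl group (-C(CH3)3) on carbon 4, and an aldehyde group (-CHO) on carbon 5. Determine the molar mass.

214.35 g/mol

Atom tally by fragment:
  C2H5OCH2 → C:3 H:7 O:1
  CH(CH3) → C:2 H:4
  CH2 → C:1 H:2
  CH(C(CH3)3) → C:5 H:10
  CH2CHO → C:2 H:3 O:1
Element totals:
  C: 13
  H: 26
  O: 2
Molecular formula: C13H26O2.
  M = 13(12.011) + 26(1.008) + 2(15.999)
    = 156.143 + 26.208 + 31.998 = 214.349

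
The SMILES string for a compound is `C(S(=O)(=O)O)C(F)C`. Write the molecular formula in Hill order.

Atom tally by fragment:
  HO3SCH2 → C:1 H:3 S:1 O:3
  CH(F) → C:1 H:1 F:1
  CH3 → C:1 H:3
Element totals:
  C: 3
  H: 7
  F: 1
  O: 3
  S: 1

C3H7FO3S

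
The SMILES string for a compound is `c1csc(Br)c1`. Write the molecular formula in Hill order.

C4H3BrS

Atom tally by fragment:
  thiophene ring core → C:4 H:4 S:1
  (− 1 ring H displaced by substituents)
  + Br → Br:1
Element totals:
  C: 4
  H: 3
  Br: 1
  S: 1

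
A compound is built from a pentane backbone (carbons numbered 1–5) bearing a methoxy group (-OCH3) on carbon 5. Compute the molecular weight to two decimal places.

Atom tally by fragment:
  CH3 → C:1 H:3
  CH2 → C:1 H:2
  CH2 → C:1 H:2
  CH2 → C:1 H:2
  CH2OCH3 → C:2 H:5 O:1
Element totals:
  C: 6
  H: 14
  O: 1
Molecular formula: C6H14O.
  M = 6(12.011) + 14(1.008) + 15.999
    = 72.066 + 14.112 + 15.999 = 102.177

102.18 g/mol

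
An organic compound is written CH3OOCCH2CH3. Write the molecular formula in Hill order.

Atom tally by fragment:
  CH3OOCCH2 → C:3 H:5 O:2
  CH3 → C:1 H:3
Element totals:
  C: 4
  H: 8
  O: 2

C4H8O2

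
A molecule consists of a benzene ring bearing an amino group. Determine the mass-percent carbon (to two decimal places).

77.38%

Atom tally by fragment:
  benzene ring core → C:6 H:6
  (− 1 ring H displaced by substituents)
  + NH2 → N:1 H:2
Element totals:
  C: 6
  H: 7
  N: 1
Molecular formula: C6H7N.
Molar mass = 93.129 g/mol.
Mass from C: 6 × 12.011 = 72.066 g/mol.
%C = 72.066 / 93.129 × 100 = 77.38%.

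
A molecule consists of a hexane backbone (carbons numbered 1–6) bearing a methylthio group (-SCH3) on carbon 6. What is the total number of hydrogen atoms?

Atom tally by fragment:
  CH3 → C:1 H:3
  CH2 → C:1 H:2
  CH2 → C:1 H:2
  CH2 → C:1 H:2
  CH2 → C:1 H:2
  CH2SCH3 → C:2 H:5 S:1
Element totals:
  C: 7
  H: 16
  S: 1

16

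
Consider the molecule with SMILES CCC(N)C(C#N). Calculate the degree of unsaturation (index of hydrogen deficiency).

Atom tally by fragment:
  CH3 → C:1 H:3
  CH2 → C:1 H:2
  CH(NH2) → C:1 H:3 N:1
  CH2CN → C:2 H:2 N:1
Element totals:
  C: 5
  H: 10
  N: 2
Molecular formula: C5H10N2.
DoU = (2C + 2 + N − H − X) / 2 = (2·5 + 2 + 2 − 10 − 0) / 2 = 2.

2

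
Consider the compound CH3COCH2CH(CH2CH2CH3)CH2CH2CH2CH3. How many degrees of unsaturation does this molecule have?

1

Atom tally by fragment:
  CH3COCH2 → C:3 H:5 O:1
  CH(CH2CH2CH3) → C:4 H:8
  CH2 → C:1 H:2
  CH2 → C:1 H:2
  CH2 → C:1 H:2
  CH3 → C:1 H:3
Element totals:
  C: 11
  H: 22
  O: 1
Molecular formula: C11H22O.
DoU = (2C + 2 + N − H − X) / 2 = (2·11 + 2 + 0 − 22 − 0) / 2 = 1.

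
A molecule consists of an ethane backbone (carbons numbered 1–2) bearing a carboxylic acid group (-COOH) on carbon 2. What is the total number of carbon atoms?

Atom tally by fragment:
  CH3 → C:1 H:3
  CH2COOH → C:2 H:3 O:2
Element totals:
  C: 3
  H: 6
  O: 2

3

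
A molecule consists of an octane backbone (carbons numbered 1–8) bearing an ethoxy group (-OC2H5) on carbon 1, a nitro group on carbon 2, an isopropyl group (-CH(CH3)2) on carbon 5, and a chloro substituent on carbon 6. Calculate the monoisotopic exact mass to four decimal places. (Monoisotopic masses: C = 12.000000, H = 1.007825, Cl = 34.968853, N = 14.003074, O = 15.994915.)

279.1601

Atom tally by fragment:
  C2H5OCH2 → C:3 H:7 O:1
  CH(NO2) → C:1 H:1 N:1 O:2
  CH2 → C:1 H:2
  CH2 → C:1 H:2
  CH(CH(CH3)2) → C:4 H:8
  CH(Cl) → C:1 H:1 Cl:1
  CH2 → C:1 H:2
  CH3 → C:1 H:3
Element totals:
  C: 13
  H: 26
  Cl: 1
  N: 1
  O: 3
Molecular formula: C13H26ClNO3.
  M = 13(12.0) + 26(1.007825) + 34.968853 + 14.003074 + 3(15.994915)
    = 156.000000 + 26.203450 + 34.968853 + 14.003074 + 47.984745 = 279.160122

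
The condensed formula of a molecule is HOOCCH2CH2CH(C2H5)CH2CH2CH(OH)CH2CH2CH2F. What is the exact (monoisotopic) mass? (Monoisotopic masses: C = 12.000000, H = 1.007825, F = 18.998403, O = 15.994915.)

Element totals:
  C: 12
  H: 23
  F: 1
  O: 3
Molecular formula: C12H23FO3.
  M = 12(12.0) + 23(1.007825) + 18.998403 + 3(15.994915)
    = 144.000000 + 23.179975 + 18.998403 + 47.984745 = 234.163123

234.1631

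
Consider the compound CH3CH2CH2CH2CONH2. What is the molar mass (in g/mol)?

Atom tally by fragment:
  CH3 → C:1 H:3
  CH2 → C:1 H:2
  CH2 → C:1 H:2
  CH2CONH2 → C:2 H:4 O:1 N:1
Element totals:
  C: 5
  H: 11
  N: 1
  O: 1
Molecular formula: C5H11NO.
  M = 5(12.011) + 11(1.008) + 14.007 + 15.999
    = 60.055 + 11.088 + 14.007 + 15.999 = 101.149

101.15 g/mol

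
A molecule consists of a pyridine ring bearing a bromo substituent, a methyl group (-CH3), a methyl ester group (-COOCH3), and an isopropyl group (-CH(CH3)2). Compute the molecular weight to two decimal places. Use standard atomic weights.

Atom tally by fragment:
  pyridine ring core → C:5 H:5 N:1
  (− 4 ring H displaced by substituents)
  + Br → Br:1
  + CH3 → C:1 H:3
  + COOCH3 → C:2 H:3 O:2
  + CH(CH3)2 → C:3 H:7
Element totals:
  C: 11
  H: 14
  Br: 1
  N: 1
  O: 2
Molecular formula: C11H14BrNO2.
  M = 11(12.011) + 14(1.008) + 79.904 + 14.007 + 2(15.999)
    = 132.121 + 14.112 + 79.904 + 14.007 + 31.998 = 272.142

272.14 g/mol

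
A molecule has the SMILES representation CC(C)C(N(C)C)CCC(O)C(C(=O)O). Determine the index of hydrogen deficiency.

1

Atom tally by fragment:
  CH3 → C:1 H:3
  CH(CH3) → C:2 H:4
  CH(N(CH3)2) → C:3 H:7 N:1
  CH2 → C:1 H:2
  CH2 → C:1 H:2
  CH(OH) → C:1 H:2 O:1
  CH2COOH → C:2 H:3 O:2
Element totals:
  C: 11
  H: 23
  N: 1
  O: 3
Molecular formula: C11H23NO3.
DoU = (2C + 2 + N − H − X) / 2 = (2·11 + 2 + 1 − 23 − 0) / 2 = 1.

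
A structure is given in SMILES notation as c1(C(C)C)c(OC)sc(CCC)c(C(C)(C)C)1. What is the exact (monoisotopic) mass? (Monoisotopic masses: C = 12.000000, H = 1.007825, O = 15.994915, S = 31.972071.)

Atom tally by fragment:
  thiophene ring core → C:4 H:4 S:1
  (− 4 ring H displaced by substituents)
  + CH(CH3)2 → C:3 H:7
  + OCH3 → C:1 H:3 O:1
  + CH2CH2CH3 → C:3 H:7
  + C(CH3)3 → C:4 H:9
Element totals:
  C: 15
  H: 26
  O: 1
  S: 1
Molecular formula: C15H26OS.
  M = 15(12.0) + 26(1.007825) + 15.994915 + 31.972071
    = 180.000000 + 26.203450 + 15.994915 + 31.972071 = 254.170436

254.1704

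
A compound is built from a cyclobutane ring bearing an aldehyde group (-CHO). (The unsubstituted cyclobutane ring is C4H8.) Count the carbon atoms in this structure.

5

Atom tally by fragment:
  cyclobutane ring core → C:4 H:8
  (− 1 ring H displaced by substituents)
  + CHO → C:1 H:1 O:1
Element totals:
  C: 5
  H: 8
  O: 1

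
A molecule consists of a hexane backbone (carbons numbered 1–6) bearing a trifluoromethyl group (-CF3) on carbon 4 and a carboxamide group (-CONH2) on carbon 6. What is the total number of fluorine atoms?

Atom tally by fragment:
  CH3 → C:1 H:3
  CH2 → C:1 H:2
  CH2 → C:1 H:2
  CH(CF3) → C:2 H:1 F:3
  CH2 → C:1 H:2
  CH2CONH2 → C:2 H:4 O:1 N:1
Element totals:
  C: 8
  H: 14
  F: 3
  N: 1
  O: 1

3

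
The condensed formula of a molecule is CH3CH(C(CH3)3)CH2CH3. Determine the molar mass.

114.23 g/mol

Element totals:
  C: 8
  H: 18
Molecular formula: C8H18.
  M = 8(12.011) + 18(1.008)
    = 96.088 + 18.144 = 114.232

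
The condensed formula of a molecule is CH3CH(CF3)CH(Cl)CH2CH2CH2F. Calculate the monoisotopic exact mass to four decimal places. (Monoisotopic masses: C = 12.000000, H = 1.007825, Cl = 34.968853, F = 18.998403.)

Atom tally by fragment:
  CH3 → C:1 H:3
  CH(CF3) → C:2 H:1 F:3
  CH(Cl) → C:1 H:1 Cl:1
  CH2 → C:1 H:2
  CH2 → C:1 H:2
  CH2F → C:1 H:2 F:1
Element totals:
  C: 7
  H: 11
  Cl: 1
  F: 4
Molecular formula: C7H11ClF4.
  M = 7(12.0) + 11(1.007825) + 34.968853 + 4(18.998403)
    = 84.000000 + 11.086075 + 34.968853 + 75.993612 = 206.048540

206.0485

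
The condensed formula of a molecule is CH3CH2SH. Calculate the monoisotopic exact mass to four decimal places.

Element totals:
  C: 2
  H: 6
  S: 1
Molecular formula: C2H6S.
  M = 2(12.0) + 6(1.007825) + 31.972071
    = 24.000000 + 6.046950 + 31.972071 = 62.019021

62.0190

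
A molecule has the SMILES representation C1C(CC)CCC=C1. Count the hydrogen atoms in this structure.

14

Atom tally by fragment:
  cyclohexene ring core → C:6 H:10
  (− 1 ring H displaced by substituents)
  + C2H5 → C:2 H:5
Element totals:
  C: 8
  H: 14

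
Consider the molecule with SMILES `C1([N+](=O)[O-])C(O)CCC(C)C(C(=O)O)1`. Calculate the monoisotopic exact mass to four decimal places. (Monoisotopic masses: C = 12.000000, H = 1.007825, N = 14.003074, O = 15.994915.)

Atom tally by fragment:
  cyclohexane ring core → C:6 H:12
  (− 4 ring H displaced by substituents)
  + NO2 → N:1 O:2
  + OH → O:1 H:1
  + CH3 → C:1 H:3
  + COOH → C:1 H:1 O:2
Element totals:
  C: 8
  H: 13
  N: 1
  O: 5
Molecular formula: C8H13NO5.
  M = 8(12.0) + 13(1.007825) + 14.003074 + 5(15.994915)
    = 96.000000 + 13.101725 + 14.003074 + 79.974575 = 203.079374

203.0794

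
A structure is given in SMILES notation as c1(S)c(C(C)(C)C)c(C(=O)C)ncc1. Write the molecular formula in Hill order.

Atom tally by fragment:
  pyridine ring core → C:5 H:5 N:1
  (− 3 ring H displaced by substituents)
  + SH → S:1 H:1
  + C(CH3)3 → C:4 H:9
  + COCH3 → C:2 H:3 O:1
Element totals:
  C: 11
  H: 15
  N: 1
  O: 1
  S: 1

C11H15NOS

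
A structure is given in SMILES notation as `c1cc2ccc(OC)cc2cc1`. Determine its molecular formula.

Atom tally by fragment:
  naphthalene ring system core → C:10 H:8
  (− 1 ring H displaced by substituents)
  + OCH3 → C:1 H:3 O:1
Element totals:
  C: 11
  H: 10
  O: 1

C11H10O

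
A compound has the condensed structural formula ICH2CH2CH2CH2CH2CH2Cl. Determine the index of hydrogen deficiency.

Atom tally by fragment:
  ICH2 → C:1 H:2 I:1
  CH2 → C:1 H:2
  CH2 → C:1 H:2
  CH2 → C:1 H:2
  CH2 → C:1 H:2
  CH2Cl → C:1 H:2 Cl:1
Element totals:
  C: 6
  H: 12
  Cl: 1
  I: 1
Molecular formula: C6H12ClI.
DoU = (2C + 2 + N − H − X) / 2 = (2·6 + 2 + 0 − 12 − 2) / 2 = 0.

0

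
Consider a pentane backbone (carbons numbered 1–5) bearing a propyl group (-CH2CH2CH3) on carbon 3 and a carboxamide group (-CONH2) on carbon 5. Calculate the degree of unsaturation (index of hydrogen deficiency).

Atom tally by fragment:
  CH3 → C:1 H:3
  CH2 → C:1 H:2
  CH(CH2CH2CH3) → C:4 H:8
  CH2 → C:1 H:2
  CH2CONH2 → C:2 H:4 O:1 N:1
Element totals:
  C: 9
  H: 19
  N: 1
  O: 1
Molecular formula: C9H19NO.
DoU = (2C + 2 + N − H − X) / 2 = (2·9 + 2 + 1 − 19 − 0) / 2 = 1.

1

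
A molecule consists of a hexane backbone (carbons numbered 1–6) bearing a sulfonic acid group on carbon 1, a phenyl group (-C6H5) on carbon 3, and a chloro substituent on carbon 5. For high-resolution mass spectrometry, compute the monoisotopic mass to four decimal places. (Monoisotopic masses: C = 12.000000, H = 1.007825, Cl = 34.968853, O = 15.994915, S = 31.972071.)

276.0587

Atom tally by fragment:
  HO3SCH2 → C:1 H:3 S:1 O:3
  CH2 → C:1 H:2
  CH(C6H5) → C:7 H:6
  CH2 → C:1 H:2
  CH(Cl) → C:1 H:1 Cl:1
  CH3 → C:1 H:3
Element totals:
  C: 12
  H: 17
  Cl: 1
  O: 3
  S: 1
Molecular formula: C12H17ClO3S.
  M = 12(12.0) + 17(1.007825) + 34.968853 + 3(15.994915) + 31.972071
    = 144.000000 + 17.133025 + 34.968853 + 47.984745 + 31.972071 = 276.058694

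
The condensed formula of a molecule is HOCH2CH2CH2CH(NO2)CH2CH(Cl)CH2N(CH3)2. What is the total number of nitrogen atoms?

Atom tally by fragment:
  HOCH2CH2 → C:2 H:5 O:1
  CH2 → C:1 H:2
  CH(NO2) → C:1 H:1 N:1 O:2
  CH2 → C:1 H:2
  CH(Cl) → C:1 H:1 Cl:1
  CH2N(CH3)2 → C:3 H:8 N:1
Element totals:
  C: 9
  H: 19
  Cl: 1
  N: 2
  O: 3

2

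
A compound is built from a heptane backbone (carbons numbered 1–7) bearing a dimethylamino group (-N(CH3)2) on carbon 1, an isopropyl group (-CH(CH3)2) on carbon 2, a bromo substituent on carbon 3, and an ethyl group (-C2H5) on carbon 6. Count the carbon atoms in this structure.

14

Atom tally by fragment:
  (CH3)2NCH2 → C:3 H:8 N:1
  CH(CH(CH3)2) → C:4 H:8
  CH(Br) → C:1 H:1 Br:1
  CH2 → C:1 H:2
  CH2 → C:1 H:2
  CH(C2H5) → C:3 H:6
  CH3 → C:1 H:3
Element totals:
  C: 14
  H: 30
  Br: 1
  N: 1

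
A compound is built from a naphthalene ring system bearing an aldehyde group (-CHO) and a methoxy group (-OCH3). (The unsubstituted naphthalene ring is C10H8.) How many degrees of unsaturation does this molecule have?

Atom tally by fragment:
  naphthalene ring system core → C:10 H:8
  (− 2 ring H displaced by substituents)
  + CHO → C:1 H:1 O:1
  + OCH3 → C:1 H:3 O:1
Element totals:
  C: 12
  H: 10
  O: 2
Molecular formula: C12H10O2.
DoU = (2C + 2 + N − H − X) / 2 = (2·12 + 2 + 0 − 10 − 0) / 2 = 8.

8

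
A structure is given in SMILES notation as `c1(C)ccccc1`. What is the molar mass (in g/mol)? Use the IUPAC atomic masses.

Atom tally by fragment:
  benzene ring core → C:6 H:6
  (− 1 ring H displaced by substituents)
  + CH3 → C:1 H:3
Element totals:
  C: 7
  H: 8
Molecular formula: C7H8.
  M = 7(12.011) + 8(1.008)
    = 84.077 + 8.064 = 92.141

92.14 g/mol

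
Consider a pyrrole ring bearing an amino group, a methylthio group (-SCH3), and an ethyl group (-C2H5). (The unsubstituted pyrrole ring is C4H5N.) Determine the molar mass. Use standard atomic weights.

Atom tally by fragment:
  pyrrole ring core → C:4 H:5 N:1
  (− 3 ring H displaced by substituents)
  + NH2 → N:1 H:2
  + SCH3 → C:1 H:3 S:1
  + C2H5 → C:2 H:5
Element totals:
  C: 7
  H: 12
  N: 2
  S: 1
Molecular formula: C7H12N2S.
  M = 7(12.011) + 12(1.008) + 2(14.007) + 32.06
    = 84.077 + 12.096 + 28.014 + 32.060 = 156.247

156.25 g/mol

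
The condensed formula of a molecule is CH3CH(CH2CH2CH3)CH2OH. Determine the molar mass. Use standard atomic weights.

102.18 g/mol

Atom tally by fragment:
  CH3 → C:1 H:3
  CH(CH2CH2CH3) → C:4 H:8
  CH2OH → C:1 H:3 O:1
Element totals:
  C: 6
  H: 14
  O: 1
Molecular formula: C6H14O.
  M = 6(12.011) + 14(1.008) + 15.999
    = 72.066 + 14.112 + 15.999 = 102.177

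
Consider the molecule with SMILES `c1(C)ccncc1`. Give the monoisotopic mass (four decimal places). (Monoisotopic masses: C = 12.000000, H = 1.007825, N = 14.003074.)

Atom tally by fragment:
  pyridine ring core → C:5 H:5 N:1
  (− 1 ring H displaced by substituents)
  + CH3 → C:1 H:3
Element totals:
  C: 6
  H: 7
  N: 1
Molecular formula: C6H7N.
  M = 6(12.0) + 7(1.007825) + 14.003074
    = 72.000000 + 7.054775 + 14.003074 = 93.057849

93.0578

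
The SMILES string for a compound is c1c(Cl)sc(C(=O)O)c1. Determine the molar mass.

162.59 g/mol

Atom tally by fragment:
  thiophene ring core → C:4 H:4 S:1
  (− 2 ring H displaced by substituents)
  + Cl → Cl:1
  + COOH → C:1 H:1 O:2
Element totals:
  C: 5
  H: 3
  Cl: 1
  O: 2
  S: 1
Molecular formula: C5H3ClO2S.
  M = 5(12.011) + 3(1.008) + 35.45 + 2(15.999) + 32.06
    = 60.055 + 3.024 + 35.450 + 31.998 + 32.060 = 162.587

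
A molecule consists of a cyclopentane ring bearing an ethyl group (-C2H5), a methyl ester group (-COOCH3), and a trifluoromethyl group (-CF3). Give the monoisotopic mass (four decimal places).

224.1024

Atom tally by fragment:
  cyclopentane ring core → C:5 H:10
  (− 3 ring H displaced by substituents)
  + C2H5 → C:2 H:5
  + COOCH3 → C:2 H:3 O:2
  + CF3 → C:1 F:3
Element totals:
  C: 10
  H: 15
  F: 3
  O: 2
Molecular formula: C10H15F3O2.
  M = 10(12.0) + 15(1.007825) + 3(18.998403) + 2(15.994915)
    = 120.000000 + 15.117375 + 56.995209 + 31.989830 = 224.102414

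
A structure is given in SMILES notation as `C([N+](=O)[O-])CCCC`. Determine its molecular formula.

Atom tally by fragment:
  O2NCH2 → C:1 H:2 N:1 O:2
  CH2 → C:1 H:2
  CH2 → C:1 H:2
  CH2 → C:1 H:2
  CH3 → C:1 H:3
Element totals:
  C: 5
  H: 11
  N: 1
  O: 2

C5H11NO2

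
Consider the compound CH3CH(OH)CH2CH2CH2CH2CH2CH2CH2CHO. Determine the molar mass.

172.27 g/mol

Element totals:
  C: 10
  H: 20
  O: 2
Molecular formula: C10H20O2.
  M = 10(12.011) + 20(1.008) + 2(15.999)
    = 120.110 + 20.160 + 31.998 = 172.268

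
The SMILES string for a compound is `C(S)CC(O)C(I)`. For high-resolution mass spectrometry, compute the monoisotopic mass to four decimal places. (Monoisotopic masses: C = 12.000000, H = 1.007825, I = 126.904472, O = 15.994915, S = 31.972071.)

Atom tally by fragment:
  HSCH2 → C:1 H:3 S:1
  CH2 → C:1 H:2
  CH(OH) → C:1 H:2 O:1
  CH2I → C:1 H:2 I:1
Element totals:
  C: 4
  H: 9
  I: 1
  O: 1
  S: 1
Molecular formula: C4H9IOS.
  M = 4(12.0) + 9(1.007825) + 126.904472 + 15.994915 + 31.972071
    = 48.000000 + 9.070425 + 126.904472 + 15.994915 + 31.972071 = 231.941883

231.9419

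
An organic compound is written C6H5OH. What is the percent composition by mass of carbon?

76.57%

Atom tally by fragment:
  benzene ring core → C:6 H:6
  (− 1 ring H displaced by substituents)
  + OH → O:1 H:1
Element totals:
  C: 6
  H: 6
  O: 1
Molecular formula: C6H6O.
Molar mass = 94.113 g/mol.
Mass from C: 6 × 12.011 = 72.066 g/mol.
%C = 72.066 / 94.113 × 100 = 76.57%.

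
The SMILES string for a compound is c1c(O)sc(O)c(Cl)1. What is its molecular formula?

C4H3ClO2S

Atom tally by fragment:
  thiophene ring core → C:4 H:4 S:1
  (− 3 ring H displaced by substituents)
  + OH → O:1 H:1
  + OH → O:1 H:1
  + Cl → Cl:1
Element totals:
  C: 4
  H: 3
  Cl: 1
  O: 2
  S: 1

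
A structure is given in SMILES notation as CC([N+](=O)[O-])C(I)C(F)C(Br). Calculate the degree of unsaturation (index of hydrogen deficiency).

1

Atom tally by fragment:
  CH3 → C:1 H:3
  CH(NO2) → C:1 H:1 N:1 O:2
  CH(I) → C:1 H:1 I:1
  CH(F) → C:1 H:1 F:1
  CH2Br → C:1 H:2 Br:1
Element totals:
  C: 5
  H: 8
  Br: 1
  F: 1
  I: 1
  N: 1
  O: 2
Molecular formula: C5H8BrFINO2.
DoU = (2C + 2 + N − H − X) / 2 = (2·5 + 2 + 1 − 8 − 3) / 2 = 1.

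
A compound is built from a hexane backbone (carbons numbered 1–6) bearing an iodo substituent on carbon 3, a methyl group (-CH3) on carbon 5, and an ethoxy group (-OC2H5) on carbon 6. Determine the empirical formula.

Atom tally by fragment:
  CH3 → C:1 H:3
  CH2 → C:1 H:2
  CH(I) → C:1 H:1 I:1
  CH2 → C:1 H:2
  CH(CH3) → C:2 H:4
  CH2OC2H5 → C:3 H:7 O:1
Element totals:
  C: 9
  H: 19
  I: 1
  O: 1
Molecular formula: C9H19IO.
gcd of subscripts (9, 19, 1, 1) = 1, so the empirical formula equals the molecular formula.

C9H19IO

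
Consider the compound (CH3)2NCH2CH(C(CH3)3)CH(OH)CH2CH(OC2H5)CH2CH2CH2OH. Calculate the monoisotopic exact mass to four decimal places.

Atom tally by fragment:
  (CH3)2NCH2 → C:3 H:8 N:1
  CH(C(CH3)3) → C:5 H:10
  CH(OH) → C:1 H:2 O:1
  CH2 → C:1 H:2
  CH(OC2H5) → C:3 H:6 O:1
  CH2 → C:1 H:2
  CH2CH2OH → C:2 H:5 O:1
Element totals:
  C: 16
  H: 35
  N: 1
  O: 3
Molecular formula: C16H35NO3.
  M = 16(12.0) + 35(1.007825) + 14.003074 + 3(15.994915)
    = 192.000000 + 35.273875 + 14.003074 + 47.984745 = 289.261694

289.2617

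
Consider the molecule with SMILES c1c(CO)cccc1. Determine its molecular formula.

C7H8O

Atom tally by fragment:
  benzene ring core → C:6 H:6
  (− 1 ring H displaced by substituents)
  + CH2OH → C:1 H:3 O:1
Element totals:
  C: 7
  H: 8
  O: 1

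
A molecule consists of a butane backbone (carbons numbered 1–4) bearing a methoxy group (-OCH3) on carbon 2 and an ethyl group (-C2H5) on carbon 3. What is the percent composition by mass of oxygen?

13.77%

Atom tally by fragment:
  CH3 → C:1 H:3
  CH(OCH3) → C:2 H:4 O:1
  CH(C2H5) → C:3 H:6
  CH3 → C:1 H:3
Element totals:
  C: 7
  H: 16
  O: 1
Molecular formula: C7H16O.
Molar mass = 116.204 g/mol.
Mass from O: 1 × 15.999 = 15.999 g/mol.
%O = 15.999 / 116.204 × 100 = 13.77%.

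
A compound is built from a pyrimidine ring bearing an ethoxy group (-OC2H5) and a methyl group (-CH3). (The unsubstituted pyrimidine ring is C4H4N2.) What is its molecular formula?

Atom tally by fragment:
  pyrimidine ring core → C:4 H:4 N:2
  (− 2 ring H displaced by substituents)
  + OC2H5 → C:2 H:5 O:1
  + CH3 → C:1 H:3
Element totals:
  C: 7
  H: 10
  N: 2
  O: 1

C7H10N2O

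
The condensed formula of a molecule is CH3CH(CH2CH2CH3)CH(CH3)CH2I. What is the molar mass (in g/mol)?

240.13 g/mol

Atom tally by fragment:
  CH3 → C:1 H:3
  CH(CH2CH2CH3) → C:4 H:8
  CH(CH3) → C:2 H:4
  CH2I → C:1 H:2 I:1
Element totals:
  C: 8
  H: 17
  I: 1
Molecular formula: C8H17I.
  M = 8(12.011) + 17(1.008) + 126.904
    = 96.088 + 17.136 + 126.904 = 240.128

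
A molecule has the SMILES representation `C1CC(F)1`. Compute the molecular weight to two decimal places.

Atom tally by fragment:
  cyclopropane ring core → C:3 H:6
  (− 1 ring H displaced by substituents)
  + F → F:1
Element totals:
  C: 3
  H: 5
  F: 1
Molecular formula: C3H5F.
  M = 3(12.011) + 5(1.008) + 18.998
    = 36.033 + 5.040 + 18.998 = 60.071

60.07 g/mol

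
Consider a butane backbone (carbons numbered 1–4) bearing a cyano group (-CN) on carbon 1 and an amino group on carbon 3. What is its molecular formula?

Atom tally by fragment:
  NCCH2 → C:2 H:2 N:1
  CH2 → C:1 H:2
  CH(NH2) → C:1 H:3 N:1
  CH3 → C:1 H:3
Element totals:
  C: 5
  H: 10
  N: 2

C5H10N2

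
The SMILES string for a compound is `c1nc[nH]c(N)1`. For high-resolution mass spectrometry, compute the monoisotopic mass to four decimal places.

83.0483

Atom tally by fragment:
  imidazole ring core → C:3 H:4 N:2
  (− 1 ring H displaced by substituents)
  + NH2 → N:1 H:2
Element totals:
  C: 3
  H: 5
  N: 3
Molecular formula: C3H5N3.
  M = 3(12.0) + 5(1.007825) + 3(14.003074)
    = 36.000000 + 5.039125 + 42.009222 = 83.048347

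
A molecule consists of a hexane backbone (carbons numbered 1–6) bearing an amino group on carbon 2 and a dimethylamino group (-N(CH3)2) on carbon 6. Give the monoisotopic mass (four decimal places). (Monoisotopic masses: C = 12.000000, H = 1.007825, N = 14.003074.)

Atom tally by fragment:
  CH3 → C:1 H:3
  CH(NH2) → C:1 H:3 N:1
  CH2 → C:1 H:2
  CH2 → C:1 H:2
  CH2 → C:1 H:2
  CH2N(CH3)2 → C:3 H:8 N:1
Element totals:
  C: 8
  H: 20
  N: 2
Molecular formula: C8H20N2.
  M = 8(12.0) + 20(1.007825) + 2(14.003074)
    = 96.000000 + 20.156500 + 28.006148 = 144.162648

144.1626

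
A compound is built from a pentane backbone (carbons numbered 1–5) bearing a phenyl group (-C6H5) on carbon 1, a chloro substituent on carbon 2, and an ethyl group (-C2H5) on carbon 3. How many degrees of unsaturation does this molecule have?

4

Atom tally by fragment:
  C6H5CH2 → C:7 H:7
  CH(Cl) → C:1 H:1 Cl:1
  CH(C2H5) → C:3 H:6
  CH2 → C:1 H:2
  CH3 → C:1 H:3
Element totals:
  C: 13
  H: 19
  Cl: 1
Molecular formula: C13H19Cl.
DoU = (2C + 2 + N − H − X) / 2 = (2·13 + 2 + 0 − 19 − 1) / 2 = 4.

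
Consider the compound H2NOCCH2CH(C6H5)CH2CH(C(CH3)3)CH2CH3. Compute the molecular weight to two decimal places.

Atom tally by fragment:
  H2NOCCH2 → C:2 H:4 O:1 N:1
  CH(C6H5) → C:7 H:6
  CH2 → C:1 H:2
  CH(C(CH3)3) → C:5 H:10
  CH2 → C:1 H:2
  CH3 → C:1 H:3
Element totals:
  C: 17
  H: 27
  N: 1
  O: 1
Molecular formula: C17H27NO.
  M = 17(12.011) + 27(1.008) + 14.007 + 15.999
    = 204.187 + 27.216 + 14.007 + 15.999 = 261.409

261.41 g/mol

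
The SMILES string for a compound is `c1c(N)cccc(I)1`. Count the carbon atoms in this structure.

6

Atom tally by fragment:
  benzene ring core → C:6 H:6
  (− 2 ring H displaced by substituents)
  + NH2 → N:1 H:2
  + I → I:1
Element totals:
  C: 6
  H: 6
  I: 1
  N: 1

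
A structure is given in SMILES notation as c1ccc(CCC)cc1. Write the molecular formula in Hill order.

C9H12

Atom tally by fragment:
  benzene ring core → C:6 H:6
  (− 1 ring H displaced by substituents)
  + CH2CH2CH3 → C:3 H:7
Element totals:
  C: 9
  H: 12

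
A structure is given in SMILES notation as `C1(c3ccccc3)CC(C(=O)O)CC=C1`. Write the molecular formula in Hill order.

Atom tally by fragment:
  cyclohexene ring core → C:6 H:10
  (− 2 ring H displaced by substituents)
  + C6H5 → C:6 H:5
  + COOH → C:1 H:1 O:2
Element totals:
  C: 13
  H: 14
  O: 2

C13H14O2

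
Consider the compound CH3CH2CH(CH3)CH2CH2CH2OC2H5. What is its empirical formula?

C9H20O

Element totals:
  C: 9
  H: 20
  O: 1
Molecular formula: C9H20O.
gcd of subscripts (9, 20, 1) = 1, so the empirical formula equals the molecular formula.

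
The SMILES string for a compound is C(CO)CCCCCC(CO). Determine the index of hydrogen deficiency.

0

Atom tally by fragment:
  HOCH2CH2 → C:2 H:5 O:1
  CH2 → C:1 H:2
  CH2 → C:1 H:2
  CH2 → C:1 H:2
  CH2 → C:1 H:2
  CH2 → C:1 H:2
  CH2CH2OH → C:2 H:5 O:1
Element totals:
  C: 9
  H: 20
  O: 2
Molecular formula: C9H20O2.
DoU = (2C + 2 + N − H − X) / 2 = (2·9 + 2 + 0 − 20 − 0) / 2 = 0.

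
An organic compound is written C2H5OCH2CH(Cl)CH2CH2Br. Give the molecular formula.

C6H12BrClO

Atom tally by fragment:
  C2H5OCH2 → C:3 H:7 O:1
  CH(Cl) → C:1 H:1 Cl:1
  CH2 → C:1 H:2
  CH2Br → C:1 H:2 Br:1
Element totals:
  C: 6
  H: 12
  Br: 1
  Cl: 1
  O: 1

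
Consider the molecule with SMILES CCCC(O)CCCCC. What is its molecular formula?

C9H20O

Atom tally by fragment:
  CH3 → C:1 H:3
  CH2 → C:1 H:2
  CH2 → C:1 H:2
  CH(OH) → C:1 H:2 O:1
  CH2 → C:1 H:2
  CH2 → C:1 H:2
  CH2 → C:1 H:2
  CH2 → C:1 H:2
  CH3 → C:1 H:3
Element totals:
  C: 9
  H: 20
  O: 1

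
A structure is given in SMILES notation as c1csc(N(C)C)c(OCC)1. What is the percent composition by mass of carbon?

Atom tally by fragment:
  thiophene ring core → C:4 H:4 S:1
  (− 2 ring H displaced by substituents)
  + N(CH3)2 → N:1 C:2 H:6
  + OC2H5 → C:2 H:5 O:1
Element totals:
  C: 8
  H: 13
  N: 1
  O: 1
  S: 1
Molecular formula: C8H13NOS.
Molar mass = 171.258 g/mol.
Mass from C: 8 × 12.011 = 96.088 g/mol.
%C = 96.088 / 171.258 × 100 = 56.11%.

56.11%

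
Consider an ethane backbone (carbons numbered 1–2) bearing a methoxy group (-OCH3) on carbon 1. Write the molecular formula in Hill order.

C3H8O

Atom tally by fragment:
  CH3OCH2 → C:2 H:5 O:1
  CH3 → C:1 H:3
Element totals:
  C: 3
  H: 8
  O: 1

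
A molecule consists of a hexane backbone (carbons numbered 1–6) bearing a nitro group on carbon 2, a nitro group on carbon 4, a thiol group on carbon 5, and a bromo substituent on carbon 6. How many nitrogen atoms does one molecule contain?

Atom tally by fragment:
  CH3 → C:1 H:3
  CH(NO2) → C:1 H:1 N:1 O:2
  CH2 → C:1 H:2
  CH(NO2) → C:1 H:1 N:1 O:2
  CH(SH) → C:1 H:2 S:1
  CH2Br → C:1 H:2 Br:1
Element totals:
  C: 6
  H: 11
  Br: 1
  N: 2
  O: 4
  S: 1

2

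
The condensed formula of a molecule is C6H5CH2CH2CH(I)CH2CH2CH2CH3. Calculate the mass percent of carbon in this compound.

Atom tally by fragment:
  C6H5CH2 → C:7 H:7
  CH2 → C:1 H:2
  CH(I) → C:1 H:1 I:1
  CH2 → C:1 H:2
  CH2 → C:1 H:2
  CH2 → C:1 H:2
  CH3 → C:1 H:3
Element totals:
  C: 13
  H: 19
  I: 1
Molecular formula: C13H19I.
Molar mass = 302.199 g/mol.
Mass from C: 13 × 12.011 = 156.143 g/mol.
%C = 156.143 / 302.199 × 100 = 51.67%.

51.67%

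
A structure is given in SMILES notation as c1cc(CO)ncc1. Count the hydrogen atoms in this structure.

Atom tally by fragment:
  pyridine ring core → C:5 H:5 N:1
  (− 1 ring H displaced by substituents)
  + CH2OH → C:1 H:3 O:1
Element totals:
  C: 6
  H: 7
  N: 1
  O: 1

7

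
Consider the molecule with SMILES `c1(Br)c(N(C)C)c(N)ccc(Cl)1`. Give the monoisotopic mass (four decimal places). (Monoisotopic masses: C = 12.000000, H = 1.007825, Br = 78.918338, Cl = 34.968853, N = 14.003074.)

247.9716

Atom tally by fragment:
  benzene ring core → C:6 H:6
  (− 4 ring H displaced by substituents)
  + Br → Br:1
  + N(CH3)2 → N:1 C:2 H:6
  + NH2 → N:1 H:2
  + Cl → Cl:1
Element totals:
  C: 8
  H: 10
  Br: 1
  Cl: 1
  N: 2
Molecular formula: C8H10BrClN2.
  M = 8(12.0) + 10(1.007825) + 78.918338 + 34.968853 + 2(14.003074)
    = 96.000000 + 10.078250 + 78.918338 + 34.968853 + 28.006148 = 247.971589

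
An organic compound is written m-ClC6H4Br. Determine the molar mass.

191.45 g/mol

Atom tally by fragment:
  benzene ring core → C:6 H:6
  (− 2 ring H displaced by substituents)
  + Cl → Cl:1
  + Br → Br:1
Element totals:
  C: 6
  H: 4
  Br: 1
  Cl: 1
Molecular formula: C6H4BrCl.
  M = 6(12.011) + 4(1.008) + 79.904 + 35.45
    = 72.066 + 4.032 + 79.904 + 35.450 = 191.452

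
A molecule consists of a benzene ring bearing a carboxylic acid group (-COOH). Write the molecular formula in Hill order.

Atom tally by fragment:
  benzene ring core → C:6 H:6
  (− 1 ring H displaced by substituents)
  + COOH → C:1 H:1 O:2
Element totals:
  C: 7
  H: 6
  O: 2

C7H6O2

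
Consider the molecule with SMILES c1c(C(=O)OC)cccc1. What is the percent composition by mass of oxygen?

23.50%

Atom tally by fragment:
  benzene ring core → C:6 H:6
  (− 1 ring H displaced by substituents)
  + COOCH3 → C:2 H:3 O:2
Element totals:
  C: 8
  H: 8
  O: 2
Molecular formula: C8H8O2.
Molar mass = 136.150 g/mol.
Mass from O: 2 × 15.999 = 31.998 g/mol.
%O = 31.998 / 136.150 × 100 = 23.50%.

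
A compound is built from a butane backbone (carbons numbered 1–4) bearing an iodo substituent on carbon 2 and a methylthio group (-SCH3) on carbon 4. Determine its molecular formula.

Atom tally by fragment:
  CH3 → C:1 H:3
  CH(I) → C:1 H:1 I:1
  CH2 → C:1 H:2
  CH2SCH3 → C:2 H:5 S:1
Element totals:
  C: 5
  H: 11
  I: 1
  S: 1

C5H11IS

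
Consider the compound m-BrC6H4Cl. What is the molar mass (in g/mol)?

Element totals:
  C: 6
  H: 4
  Br: 1
  Cl: 1
Molecular formula: C6H4BrCl.
  M = 6(12.011) + 4(1.008) + 79.904 + 35.45
    = 72.066 + 4.032 + 79.904 + 35.450 = 191.452

191.45 g/mol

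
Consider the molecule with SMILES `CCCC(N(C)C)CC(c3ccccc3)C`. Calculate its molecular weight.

219.37 g/mol

Atom tally by fragment:
  CH3 → C:1 H:3
  CH2 → C:1 H:2
  CH2 → C:1 H:2
  CH(N(CH3)2) → C:3 H:7 N:1
  CH2 → C:1 H:2
  CH(C6H5) → C:7 H:6
  CH3 → C:1 H:3
Element totals:
  C: 15
  H: 25
  N: 1
Molecular formula: C15H25N.
  M = 15(12.011) + 25(1.008) + 14.007
    = 180.165 + 25.200 + 14.007 = 219.372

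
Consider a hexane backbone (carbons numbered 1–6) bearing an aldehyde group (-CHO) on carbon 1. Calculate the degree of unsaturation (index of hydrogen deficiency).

Atom tally by fragment:
  OHCCH2 → C:2 H:3 O:1
  CH2 → C:1 H:2
  CH2 → C:1 H:2
  CH2 → C:1 H:2
  CH2 → C:1 H:2
  CH3 → C:1 H:3
Element totals:
  C: 7
  H: 14
  O: 1
Molecular formula: C7H14O.
DoU = (2C + 2 + N − H − X) / 2 = (2·7 + 2 + 0 − 14 − 0) / 2 = 1.

1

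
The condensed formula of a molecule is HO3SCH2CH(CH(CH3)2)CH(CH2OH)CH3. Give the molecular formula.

Atom tally by fragment:
  HO3SCH2 → C:1 H:3 S:1 O:3
  CH(CH(CH3)2) → C:4 H:8
  CH(CH2OH) → C:2 H:4 O:1
  CH3 → C:1 H:3
Element totals:
  C: 8
  H: 18
  O: 4
  S: 1

C8H18O4S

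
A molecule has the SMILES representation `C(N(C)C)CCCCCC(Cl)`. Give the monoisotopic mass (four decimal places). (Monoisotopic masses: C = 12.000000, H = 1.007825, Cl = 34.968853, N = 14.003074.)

177.1284

Atom tally by fragment:
  (CH3)2NCH2 → C:3 H:8 N:1
  CH2 → C:1 H:2
  CH2 → C:1 H:2
  CH2 → C:1 H:2
  CH2 → C:1 H:2
  CH2 → C:1 H:2
  CH2Cl → C:1 H:2 Cl:1
Element totals:
  C: 9
  H: 20
  Cl: 1
  N: 1
Molecular formula: C9H20ClN.
  M = 9(12.0) + 20(1.007825) + 34.968853 + 14.003074
    = 108.000000 + 20.156500 + 34.968853 + 14.003074 = 177.128427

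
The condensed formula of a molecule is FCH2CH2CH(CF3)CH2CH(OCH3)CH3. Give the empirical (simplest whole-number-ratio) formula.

C8H14F4O

Atom tally by fragment:
  FCH2 → C:1 H:2 F:1
  CH2 → C:1 H:2
  CH(CF3) → C:2 H:1 F:3
  CH2 → C:1 H:2
  CH(OCH3) → C:2 H:4 O:1
  CH3 → C:1 H:3
Element totals:
  C: 8
  H: 14
  F: 4
  O: 1
Molecular formula: C8H14F4O.
gcd of subscripts (8, 4, 14, 1) = 1, so the empirical formula equals the molecular formula.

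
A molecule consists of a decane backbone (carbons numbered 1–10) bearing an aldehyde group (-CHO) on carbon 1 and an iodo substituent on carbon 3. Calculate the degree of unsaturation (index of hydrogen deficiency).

1

Atom tally by fragment:
  OHCCH2 → C:2 H:3 O:1
  CH2 → C:1 H:2
  CH(I) → C:1 H:1 I:1
  CH2 → C:1 H:2
  CH2 → C:1 H:2
  CH2 → C:1 H:2
  CH2 → C:1 H:2
  CH2 → C:1 H:2
  CH2 → C:1 H:2
  CH3 → C:1 H:3
Element totals:
  C: 11
  H: 21
  I: 1
  O: 1
Molecular formula: C11H21IO.
DoU = (2C + 2 + N − H − X) / 2 = (2·11 + 2 + 0 − 21 − 1) / 2 = 1.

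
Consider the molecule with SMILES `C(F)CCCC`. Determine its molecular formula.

Atom tally by fragment:
  FCH2 → C:1 H:2 F:1
  CH2 → C:1 H:2
  CH2 → C:1 H:2
  CH2 → C:1 H:2
  CH3 → C:1 H:3
Element totals:
  C: 5
  H: 11
  F: 1

C5H11F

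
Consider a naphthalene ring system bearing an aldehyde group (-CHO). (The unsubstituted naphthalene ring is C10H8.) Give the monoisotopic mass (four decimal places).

Atom tally by fragment:
  naphthalene ring system core → C:10 H:8
  (− 1 ring H displaced by substituents)
  + CHO → C:1 H:1 O:1
Element totals:
  C: 11
  H: 8
  O: 1
Molecular formula: C11H8O.
  M = 11(12.0) + 8(1.007825) + 15.994915
    = 132.000000 + 8.062600 + 15.994915 = 156.057515

156.0575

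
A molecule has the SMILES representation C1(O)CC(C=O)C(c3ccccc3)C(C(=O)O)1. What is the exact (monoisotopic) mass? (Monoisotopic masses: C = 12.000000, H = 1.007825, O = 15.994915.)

234.0892

Atom tally by fragment:
  cyclopentane ring core → C:5 H:10
  (− 4 ring H displaced by substituents)
  + OH → O:1 H:1
  + CHO → C:1 H:1 O:1
  + C6H5 → C:6 H:5
  + COOH → C:1 H:1 O:2
Element totals:
  C: 13
  H: 14
  O: 4
Molecular formula: C13H14O4.
  M = 13(12.0) + 14(1.007825) + 4(15.994915)
    = 156.000000 + 14.109550 + 63.979660 = 234.089210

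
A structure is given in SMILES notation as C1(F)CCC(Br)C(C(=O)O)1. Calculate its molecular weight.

211.03 g/mol

Atom tally by fragment:
  cyclopentane ring core → C:5 H:10
  (− 3 ring H displaced by substituents)
  + F → F:1
  + Br → Br:1
  + COOH → C:1 H:1 O:2
Element totals:
  C: 6
  H: 8
  Br: 1
  F: 1
  O: 2
Molecular formula: C6H8BrFO2.
  M = 6(12.011) + 8(1.008) + 79.904 + 18.998 + 2(15.999)
    = 72.066 + 8.064 + 79.904 + 18.998 + 31.998 = 211.030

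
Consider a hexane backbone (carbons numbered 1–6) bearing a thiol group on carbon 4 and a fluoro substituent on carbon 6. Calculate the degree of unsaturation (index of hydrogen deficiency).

0

Atom tally by fragment:
  CH3 → C:1 H:3
  CH2 → C:1 H:2
  CH2 → C:1 H:2
  CH(SH) → C:1 H:2 S:1
  CH2 → C:1 H:2
  CH2F → C:1 H:2 F:1
Element totals:
  C: 6
  H: 13
  F: 1
  S: 1
Molecular formula: C6H13FS.
DoU = (2C + 2 + N − H − X) / 2 = (2·6 + 2 + 0 − 13 − 1) / 2 = 0.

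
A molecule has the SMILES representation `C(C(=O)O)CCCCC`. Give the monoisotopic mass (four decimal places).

130.0994

Atom tally by fragment:
  HOOCCH2 → C:2 H:3 O:2
  CH2 → C:1 H:2
  CH2 → C:1 H:2
  CH2 → C:1 H:2
  CH2 → C:1 H:2
  CH3 → C:1 H:3
Element totals:
  C: 7
  H: 14
  O: 2
Molecular formula: C7H14O2.
  M = 7(12.0) + 14(1.007825) + 2(15.994915)
    = 84.000000 + 14.109550 + 31.989830 = 130.099380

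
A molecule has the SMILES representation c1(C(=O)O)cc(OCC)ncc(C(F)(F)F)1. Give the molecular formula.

Atom tally by fragment:
  pyridine ring core → C:5 H:5 N:1
  (− 3 ring H displaced by substituents)
  + COOH → C:1 H:1 O:2
  + OC2H5 → C:2 H:5 O:1
  + CF3 → C:1 F:3
Element totals:
  C: 9
  H: 8
  F: 3
  N: 1
  O: 3

C9H8F3NO3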